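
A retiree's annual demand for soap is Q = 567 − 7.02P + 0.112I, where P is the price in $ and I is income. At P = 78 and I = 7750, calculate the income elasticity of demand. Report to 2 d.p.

At P = 78, I = 7750: Q = 887.440.
Holding P constant, ∂Q/∂I = 0.112.
η_I = (∂Q/∂I)·(I/Q) = 0.112 × (7750/887.440) = 0.98.

0.98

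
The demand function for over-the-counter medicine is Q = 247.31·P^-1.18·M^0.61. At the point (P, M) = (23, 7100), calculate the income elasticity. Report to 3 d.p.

For a multiplicative demand Q = A·P^α·M^β, the income elasticity is β everywhere.
Here β = 0.61, so η = 0.610.

0.610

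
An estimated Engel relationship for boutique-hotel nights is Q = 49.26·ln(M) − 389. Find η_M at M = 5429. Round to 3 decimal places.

1.423

At M = 5429: Q = 34.612.
dQ/dM = 49.26/M = 0.00907349 at this income.
η = (dQ/dM)·(M/Q) = 0.00907349 × (5429/34.612) = 1.423.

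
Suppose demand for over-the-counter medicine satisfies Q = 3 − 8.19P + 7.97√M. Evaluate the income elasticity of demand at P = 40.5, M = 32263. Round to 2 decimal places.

0.65

At P = 40.5, M = 32263: Q = 1102.869.
Holding P constant, ∂Q/∂M = 7.97/(2√M) = 0.0221858.
η_M = (∂Q/∂M)·(M/Q) = 0.0221858 × (32263/1102.869) = 0.65.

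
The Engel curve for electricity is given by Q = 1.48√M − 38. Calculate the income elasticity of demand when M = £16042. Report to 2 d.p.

0.63

At M = 16042: Q = 149.452.
dQ/dM = 1.48/(2√M) = 0.00584255 at this income.
η = (dQ/dM)·(M/Q) = 0.00584255 × (16042/149.452) = 0.63.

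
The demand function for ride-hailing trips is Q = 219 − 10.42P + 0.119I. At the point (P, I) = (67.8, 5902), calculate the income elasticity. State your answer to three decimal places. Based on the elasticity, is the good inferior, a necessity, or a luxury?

3.269 (luxury)

At P = 67.8, I = 5902: Q = 214.862.
Holding P constant, ∂Q/∂I = 0.119.
η_I = (∂Q/∂I)·(I/Q) = 0.119 × (5902/214.862) = 3.269.
Since η > 1, this is a luxury.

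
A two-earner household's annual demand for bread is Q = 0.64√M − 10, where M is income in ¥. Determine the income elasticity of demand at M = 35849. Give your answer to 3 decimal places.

0.545

At M = 35849: Q = 111.177.
dQ/dM = 0.64/(2√M) = 0.0016901 at this income.
η = (dQ/dM)·(M/Q) = 0.0016901 × (35849/111.177) = 0.545.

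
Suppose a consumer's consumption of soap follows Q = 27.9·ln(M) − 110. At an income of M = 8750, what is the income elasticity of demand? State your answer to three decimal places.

At M = 8750: Q = 143.243.
dQ/dM = 27.9/M = 0.00318857 at this income.
η = (dQ/dM)·(M/Q) = 0.00318857 × (8750/143.243) = 0.195.

0.195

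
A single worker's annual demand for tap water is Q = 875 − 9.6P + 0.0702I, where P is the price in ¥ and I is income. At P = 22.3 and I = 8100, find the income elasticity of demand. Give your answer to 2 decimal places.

At P = 22.3, I = 8100: Q = 1229.540.
Holding P constant, ∂Q/∂I = 0.0702.
η_I = (∂Q/∂I)·(I/Q) = 0.0702 × (8100/1229.540) = 0.46.

0.46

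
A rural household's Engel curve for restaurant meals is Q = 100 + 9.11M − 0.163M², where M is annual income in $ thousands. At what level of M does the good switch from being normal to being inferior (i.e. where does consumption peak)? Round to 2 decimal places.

dQ/dM = 9.11 − 0.326M.
The good is inferior where dQ/dM < 0. Setting dQ/dM = 0 gives M = 9.11 / 0.326 = 27.94.

27.94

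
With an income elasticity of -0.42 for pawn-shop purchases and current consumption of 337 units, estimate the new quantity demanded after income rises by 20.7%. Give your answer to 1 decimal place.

307.7

%ΔQ ≈ η × %ΔI = -0.42 × 20.7% = -8.694%.
New Q ≈ 337 × (1 − 0.08694) = 307.7.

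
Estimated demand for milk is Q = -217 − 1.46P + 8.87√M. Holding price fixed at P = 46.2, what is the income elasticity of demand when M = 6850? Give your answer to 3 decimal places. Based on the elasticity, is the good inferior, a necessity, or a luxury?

At P = 46.2, M = 6850: Q = 449.671.
Holding P constant, ∂Q/∂M = 8.87/(2√M) = 0.0535856.
η_M = (∂Q/∂M)·(M/Q) = 0.0535856 × (6850/449.671) = 0.816.
Since 0 < η < 1, this is a necessity.

0.816 (necessity)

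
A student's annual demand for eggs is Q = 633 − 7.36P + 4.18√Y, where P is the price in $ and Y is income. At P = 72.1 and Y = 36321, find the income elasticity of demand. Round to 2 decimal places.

0.44

At P = 72.1, Y = 36321: Q = 898.971.
Holding P constant, ∂Q/∂Y = 4.18/(2√Y) = 0.0109665.
η_Y = (∂Q/∂Y)·(Y/Q) = 0.0109665 × (36321/898.971) = 0.44.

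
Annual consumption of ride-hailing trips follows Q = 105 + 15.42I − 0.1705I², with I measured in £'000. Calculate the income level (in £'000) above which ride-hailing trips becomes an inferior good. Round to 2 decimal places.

dQ/dI = 15.42 − 0.341I.
The good is inferior where dQ/dI < 0. Setting dQ/dI = 0 gives I = 15.42 / 0.341 = 45.22.

45.22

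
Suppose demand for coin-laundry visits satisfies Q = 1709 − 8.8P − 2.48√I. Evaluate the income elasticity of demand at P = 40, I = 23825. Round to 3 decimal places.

-0.196

At P = 40, I = 23825: Q = 974.203.
Holding P constant, ∂Q/∂I = -2.48/(2√I) = -0.00803351.
η_I = (∂Q/∂I)·(I/Q) = -0.00803351 × (23825/974.203) = -0.196.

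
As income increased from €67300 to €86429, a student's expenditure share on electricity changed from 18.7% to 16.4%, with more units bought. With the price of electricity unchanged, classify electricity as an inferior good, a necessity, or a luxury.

Quantity rises but the budget share falls as income rises, so 0 < η < 1.

necessity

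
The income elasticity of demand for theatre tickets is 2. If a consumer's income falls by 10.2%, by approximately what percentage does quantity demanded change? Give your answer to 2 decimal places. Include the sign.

%ΔQ ≈ η × %ΔI = 2 × (-10.2%) = -20.40%.

-20.40%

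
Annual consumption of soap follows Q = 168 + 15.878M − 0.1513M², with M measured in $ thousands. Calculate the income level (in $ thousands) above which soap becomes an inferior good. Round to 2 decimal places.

dQ/dM = 15.878 − 0.3026M.
The good is inferior where dQ/dM < 0. Setting dQ/dM = 0 gives M = 15.878 / 0.3026 = 52.47.

52.47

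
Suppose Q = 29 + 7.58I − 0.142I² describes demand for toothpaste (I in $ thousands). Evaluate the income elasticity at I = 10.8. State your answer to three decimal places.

0.517

At I = 10.8: Q = 94.3011.
dQ/dI = 7.58 − 0.284I = 4.51280.
η = (dQ/dI)·(I/Q) = 4.51280 × (10.8/94.3011) = 0.517.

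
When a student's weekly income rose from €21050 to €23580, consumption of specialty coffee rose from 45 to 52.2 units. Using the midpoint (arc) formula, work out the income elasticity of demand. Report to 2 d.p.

ΔQ = 52.2 − 45 = 7.2; midpoint Q̄ = (45 + 52.2)/2 = 48.6.
ΔI = 23580 − 21050 = 2530; midpoint Ī = (21050 + 23580)/2 = 22315.
η = (ΔQ/Q̄) ÷ (ΔI/Ī) = (7.2/48.6) ÷ (2530/22315) = 1.31.

1.31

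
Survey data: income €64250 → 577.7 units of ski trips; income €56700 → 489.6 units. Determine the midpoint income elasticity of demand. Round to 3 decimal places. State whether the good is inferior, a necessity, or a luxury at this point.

ΔQ = 489.6 − 577.7 = -88.1; midpoint Q̄ = (577.7 + 489.6)/2 = 533.65.
ΔI = 56700 − 64250 = -7550; midpoint Ī = (64250 + 56700)/2 = 60475.
η = (ΔQ/Q̄) ÷ (ΔI/Ī) = (-88.1/533.65) ÷ (-7550/60475) = 1.322.
η > 1 ⇒ luxury.

1.322 (luxury)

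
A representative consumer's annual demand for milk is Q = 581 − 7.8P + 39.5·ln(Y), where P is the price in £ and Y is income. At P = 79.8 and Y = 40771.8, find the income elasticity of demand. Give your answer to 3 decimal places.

0.105

At P = 79.8, Y = 40771.8: Q = 377.882.
Holding P constant, ∂Q/∂Y = 39.5/Y = 0.000968807.
η_Y = (∂Q/∂Y)·(Y/Q) = 0.000968807 × (40771.8/377.882) = 0.105.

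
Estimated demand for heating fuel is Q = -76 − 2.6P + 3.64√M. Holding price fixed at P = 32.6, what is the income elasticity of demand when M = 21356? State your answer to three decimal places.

At P = 32.6, M = 21356: Q = 371.178.
Holding P constant, ∂Q/∂M = 3.64/(2√M) = 0.0124541.
η_M = (∂Q/∂M)·(M/Q) = 0.0124541 × (21356/371.178) = 0.717.

0.717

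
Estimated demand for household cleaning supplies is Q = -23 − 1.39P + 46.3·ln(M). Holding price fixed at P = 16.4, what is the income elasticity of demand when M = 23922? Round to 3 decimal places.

0.110

At P = 16.4, M = 23922: Q = 421.026.
Holding P constant, ∂Q/∂M = 46.3/M = 0.00193546.
η_M = (∂Q/∂M)·(M/Q) = 0.00193546 × (23922/421.026) = 0.110.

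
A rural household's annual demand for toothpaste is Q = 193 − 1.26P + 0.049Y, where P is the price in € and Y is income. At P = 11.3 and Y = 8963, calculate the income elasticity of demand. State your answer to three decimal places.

0.711

At P = 11.3, Y = 8963: Q = 617.949.
Holding P constant, ∂Q/∂Y = 0.049.
η_Y = (∂Q/∂Y)·(Y/Q) = 0.049 × (8963/617.949) = 0.711.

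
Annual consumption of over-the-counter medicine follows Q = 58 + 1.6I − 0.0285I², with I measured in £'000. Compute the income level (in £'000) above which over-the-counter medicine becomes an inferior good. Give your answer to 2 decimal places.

dQ/dI = 1.6 − 0.057I.
The good is inferior where dQ/dI < 0. Setting dQ/dI = 0 gives I = 1.6 / 0.057 = 28.07.

28.07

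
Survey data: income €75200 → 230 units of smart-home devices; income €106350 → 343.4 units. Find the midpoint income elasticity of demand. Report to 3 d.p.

1.153

ΔQ = 343.4 − 230 = 113.4; midpoint Q̄ = (230 + 343.4)/2 = 286.7.
ΔI = 106350 − 75200 = 31150; midpoint Ī = (75200 + 106350)/2 = 90775.
η = (ΔQ/Q̄) ÷ (ΔI/Ī) = (113.4/286.7) ÷ (31150/90775) = 1.153.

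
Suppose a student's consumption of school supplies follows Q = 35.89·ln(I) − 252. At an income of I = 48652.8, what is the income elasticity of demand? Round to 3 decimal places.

At I = 48652.8: Q = 135.342.
dQ/dI = 35.89/I = 0.000737676 at this income.
η = (dQ/dI)·(I/Q) = 0.000737676 × (48652.8/135.342) = 0.265.

0.265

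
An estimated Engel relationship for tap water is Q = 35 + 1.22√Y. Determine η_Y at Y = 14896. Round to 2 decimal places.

At Y = 14896: Q = 183.900.
dQ/dY = 1.22/(2√Y) = 0.00499799 at this income.
η = (dQ/dY)·(Y/Q) = 0.00499799 × (14896/183.900) = 0.40.

0.40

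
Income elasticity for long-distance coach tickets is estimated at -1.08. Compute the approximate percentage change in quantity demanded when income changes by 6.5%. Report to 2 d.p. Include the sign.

%ΔQ ≈ η × %ΔI = -1.08 × 6.5% = -7.02%.

-7.02%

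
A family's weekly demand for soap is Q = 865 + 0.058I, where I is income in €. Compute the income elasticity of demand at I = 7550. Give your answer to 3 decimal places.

0.336

At I = 7550: Q = 1302.900.
dQ/dI = 0.058.
η = (dQ/dI)·(I/Q) = 0.058 × (7550/1302.900) = 0.336.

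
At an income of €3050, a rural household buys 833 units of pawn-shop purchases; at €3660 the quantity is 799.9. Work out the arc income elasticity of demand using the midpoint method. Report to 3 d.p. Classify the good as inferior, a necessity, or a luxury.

ΔQ = 799.9 − 833 = -33.1; midpoint Q̄ = (833 + 799.9)/2 = 816.45.
ΔI = 3660 − 3050 = 610; midpoint Ī = (3050 + 3660)/2 = 3355.
η = (ΔQ/Q̄) ÷ (ΔI/Ī) = (-33.1/816.45) ÷ (610/3355) = -0.223.
η < 0 ⇒ inferior good.

-0.223 (inferior good)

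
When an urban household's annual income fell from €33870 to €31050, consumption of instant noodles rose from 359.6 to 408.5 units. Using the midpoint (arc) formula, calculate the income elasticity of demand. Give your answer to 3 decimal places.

ΔQ = 408.5 − 359.6 = 48.9; midpoint Q̄ = (359.6 + 408.5)/2 = 384.05.
ΔI = 31050 − 33870 = -2820; midpoint Ī = (33870 + 31050)/2 = 32460.
η = (ΔQ/Q̄) ÷ (ΔI/Ī) = (48.9/384.05) ÷ (-2820/32460) = -1.466.

-1.466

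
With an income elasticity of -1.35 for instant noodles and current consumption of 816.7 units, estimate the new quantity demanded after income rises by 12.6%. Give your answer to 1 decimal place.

677.8

%ΔQ ≈ η × %ΔI = -1.35 × 12.6% = -17.01%.
New Q ≈ 816.7 × (1 − 0.1701) = 677.8.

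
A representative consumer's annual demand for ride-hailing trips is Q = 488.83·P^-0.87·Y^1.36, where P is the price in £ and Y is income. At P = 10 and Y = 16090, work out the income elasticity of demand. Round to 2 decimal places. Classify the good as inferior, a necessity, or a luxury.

1.36 (luxury)

For a multiplicative demand Q = A·P^α·Y^β, the income elasticity is β everywhere.
Here β = 1.36, so η = 1.36.
Since η > 1, this is a luxury.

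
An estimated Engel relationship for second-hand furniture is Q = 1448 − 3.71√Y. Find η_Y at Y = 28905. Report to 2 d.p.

-0.39

At Y = 28905: Q = 817.245.
dQ/dY = -3.71/(2√Y) = -0.0109108 at this income.
η = (dQ/dY)·(Y/Q) = -0.0109108 × (28905/817.245) = -0.39.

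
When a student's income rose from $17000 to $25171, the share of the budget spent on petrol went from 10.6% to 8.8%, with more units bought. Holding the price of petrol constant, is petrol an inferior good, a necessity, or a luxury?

necessity

Quantity rises but the budget share falls as income rises, so 0 < η < 1.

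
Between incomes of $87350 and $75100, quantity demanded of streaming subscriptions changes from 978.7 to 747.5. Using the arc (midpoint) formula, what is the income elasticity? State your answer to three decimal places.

ΔQ = 747.5 − 978.7 = -231.2; midpoint Q̄ = (978.7 + 747.5)/2 = 863.1.
ΔI = 75100 − 87350 = -12250; midpoint Ī = (87350 + 75100)/2 = 81225.
η = (ΔQ/Q̄) ÷ (ΔI/Ī) = (-231.2/863.1) ÷ (-12250/81225) = 1.776.

1.776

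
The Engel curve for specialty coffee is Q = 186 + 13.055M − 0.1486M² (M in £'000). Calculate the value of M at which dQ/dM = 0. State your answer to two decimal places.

dQ/dM = 13.055 − 0.2972M.
The good is inferior where dQ/dM < 0. Setting dQ/dM = 0 gives M = 13.055 / 0.2972 = 43.93.

43.93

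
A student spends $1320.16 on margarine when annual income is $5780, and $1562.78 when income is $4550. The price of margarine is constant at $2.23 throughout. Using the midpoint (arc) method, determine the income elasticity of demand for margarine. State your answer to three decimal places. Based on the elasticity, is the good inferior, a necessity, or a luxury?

-0.707 (inferior good)

With a constant price, Q₁ = 1320.16/2.23 = 592.000 and Q₂ = 1562.78/2.23 = 700.798 (equivalently, work directly with expenditure since P cancels).
Midpoint %ΔQ = (1562.78 − 1320.16)/1441.47 = 0.16831; midpoint %ΔI = (4550 − 5780)/5165 = -0.23814.
η = 0.16831 / -0.23814 = -0.707.
η < 0 ⇒ inferior good.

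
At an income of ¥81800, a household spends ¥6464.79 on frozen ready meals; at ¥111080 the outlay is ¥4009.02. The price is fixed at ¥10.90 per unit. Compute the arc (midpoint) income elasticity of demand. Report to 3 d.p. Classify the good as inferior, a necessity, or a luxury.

-1.545 (inferior good)

With a constant price, Q₁ = 6464.79/10.90 = 593.100 and Q₂ = 4009.02/10.90 = 367.800 (equivalently, work directly with expenditure since P cancels).
Midpoint %ΔQ = (4009.02 − 6464.79)/5236.91 = -0.46894; midpoint %ΔI = (111080 − 81800)/96440 = 0.30361.
η = -0.46894 / 0.30361 = -1.545.
η < 0 ⇒ inferior good.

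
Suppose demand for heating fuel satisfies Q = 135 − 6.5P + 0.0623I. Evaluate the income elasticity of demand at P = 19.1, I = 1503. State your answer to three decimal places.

0.896

At P = 19.1, I = 1503: Q = 104.487.
Holding P constant, ∂Q/∂I = 0.0623.
η_I = (∂Q/∂I)·(I/Q) = 0.0623 × (1503/104.487) = 0.896.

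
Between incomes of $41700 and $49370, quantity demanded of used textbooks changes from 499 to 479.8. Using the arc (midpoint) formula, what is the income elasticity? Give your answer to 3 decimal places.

-0.233

ΔQ = 479.8 − 499 = -19.2; midpoint Q̄ = (499 + 479.8)/2 = 489.4.
ΔI = 49370 − 41700 = 7670; midpoint Ī = (41700 + 49370)/2 = 45535.
η = (ΔQ/Q̄) ÷ (ΔI/Ī) = (-19.2/489.4) ÷ (7670/45535) = -0.233.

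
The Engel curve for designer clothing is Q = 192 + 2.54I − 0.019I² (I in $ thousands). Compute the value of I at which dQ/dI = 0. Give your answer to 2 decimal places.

dQ/dI = 2.54 − 0.038I.
The good is inferior where dQ/dI < 0. Setting dQ/dI = 0 gives I = 2.54 / 0.038 = 66.84.

66.84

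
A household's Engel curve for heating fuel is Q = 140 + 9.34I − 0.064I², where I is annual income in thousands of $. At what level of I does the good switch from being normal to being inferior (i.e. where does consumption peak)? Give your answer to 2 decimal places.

dQ/dI = 9.34 − 0.128I.
The good is inferior where dQ/dI < 0. Setting dQ/dI = 0 gives I = 9.34 / 0.128 = 72.97.

72.97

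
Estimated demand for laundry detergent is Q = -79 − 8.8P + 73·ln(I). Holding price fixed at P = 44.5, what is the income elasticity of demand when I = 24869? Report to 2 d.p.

At P = 44.5, I = 24869: Q = 268.261.
Holding P constant, ∂Q/∂I = 73/I = 0.00293538.
η_I = (∂Q/∂I)·(I/Q) = 0.00293538 × (24869/268.261) = 0.27.

0.27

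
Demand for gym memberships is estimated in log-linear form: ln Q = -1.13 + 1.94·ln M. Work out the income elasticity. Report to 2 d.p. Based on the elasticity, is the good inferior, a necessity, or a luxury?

1.94 (luxury)

In a log-linear demand, the coefficient on ln M is the income elasticity.
So η = 1.94.
η > 1 ⇒ luxury.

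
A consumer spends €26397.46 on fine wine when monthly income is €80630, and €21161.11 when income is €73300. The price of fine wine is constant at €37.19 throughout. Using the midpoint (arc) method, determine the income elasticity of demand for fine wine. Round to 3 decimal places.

2.312

With a constant price, Q₁ = 26397.46/37.19 = 709.800 and Q₂ = 21161.11/37.19 = 569.000 (equivalently, work directly with expenditure since P cancels).
Midpoint %ΔQ = (21161.11 − 26397.46)/23779.29 = -0.22021; midpoint %ΔI = (73300 − 80630)/76965 = -0.09524.
η = -0.22021 / -0.09524 = 2.312.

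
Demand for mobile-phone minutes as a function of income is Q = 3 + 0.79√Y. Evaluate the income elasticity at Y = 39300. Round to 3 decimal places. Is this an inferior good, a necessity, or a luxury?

At Y = 39300: Q = 159.611.
dQ/dY = 0.79/(2√Y) = 0.00199251 at this income.
η = (dQ/dY)·(Y/Q) = 0.00199251 × (39300/159.611) = 0.491.
Since 0 < η < 1, the good is a necessity.

0.491 (necessity)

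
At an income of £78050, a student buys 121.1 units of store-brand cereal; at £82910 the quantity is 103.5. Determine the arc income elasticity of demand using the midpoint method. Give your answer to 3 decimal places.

ΔQ = 103.5 − 121.1 = -17.6; midpoint Q̄ = (121.1 + 103.5)/2 = 112.3.
ΔI = 82910 − 78050 = 4860; midpoint Ī = (78050 + 82910)/2 = 80480.
η = (ΔQ/Q̄) ÷ (ΔI/Ī) = (-17.6/112.3) ÷ (4860/80480) = -2.595.

-2.595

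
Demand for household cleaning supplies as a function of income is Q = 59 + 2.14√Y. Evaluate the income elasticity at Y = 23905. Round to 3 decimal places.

0.424

At Y = 23905: Q = 389.871.
dQ/dY = 2.14/(2√Y) = 0.00692053 at this income.
η = (dQ/dY)·(Y/Q) = 0.00692053 × (23905/389.871) = 0.424.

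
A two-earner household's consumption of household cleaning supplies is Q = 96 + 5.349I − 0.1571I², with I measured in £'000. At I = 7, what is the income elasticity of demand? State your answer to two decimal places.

At I = 7: Q = 125.7451.
dQ/dI = 5.349 − 0.3142I = 3.14960.
η = (dQ/dI)·(I/Q) = 3.14960 × (7/125.7451) = 0.18.

0.18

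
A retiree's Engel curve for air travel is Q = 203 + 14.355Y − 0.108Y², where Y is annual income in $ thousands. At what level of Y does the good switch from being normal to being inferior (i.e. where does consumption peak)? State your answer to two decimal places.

66.46

dQ/dY = 14.355 − 0.216Y.
The good is inferior where dQ/dY < 0. Setting dQ/dY = 0 gives Y = 14.355 / 0.216 = 66.46.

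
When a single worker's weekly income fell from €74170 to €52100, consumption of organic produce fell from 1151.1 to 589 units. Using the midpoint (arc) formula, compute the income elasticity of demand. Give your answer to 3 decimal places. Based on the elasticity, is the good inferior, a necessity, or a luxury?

ΔQ = 589 − 1151.1 = -562.1; midpoint Q̄ = (1151.1 + 589)/2 = 870.05.
ΔI = 52100 − 74170 = -22070; midpoint Ī = (74170 + 52100)/2 = 63135.
η = (ΔQ/Q̄) ÷ (ΔI/Ī) = (-562.1/870.05) ÷ (-22070/63135) = 1.848.
η > 1 ⇒ luxury.

1.848 (luxury)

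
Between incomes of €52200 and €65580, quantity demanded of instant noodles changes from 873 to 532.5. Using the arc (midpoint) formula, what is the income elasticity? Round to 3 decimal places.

-2.133

ΔQ = 532.5 − 873 = -340.5; midpoint Q̄ = (873 + 532.5)/2 = 702.75.
ΔI = 65580 − 52200 = 13380; midpoint Ī = (52200 + 65580)/2 = 58890.
η = (ΔQ/Q̄) ÷ (ΔI/Ī) = (-340.5/702.75) ÷ (13380/58890) = -2.133.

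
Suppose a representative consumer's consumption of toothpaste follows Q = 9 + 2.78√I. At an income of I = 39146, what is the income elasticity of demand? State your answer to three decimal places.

0.492

At I = 39146: Q = 559.033.
dQ/dI = 2.78/(2√I) = 0.0070254 at this income.
η = (dQ/dI)·(I/Q) = 0.0070254 × (39146/559.033) = 0.492.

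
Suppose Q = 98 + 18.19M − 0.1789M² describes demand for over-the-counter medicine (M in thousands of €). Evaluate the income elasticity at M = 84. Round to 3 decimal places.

-2.741

At M = 84: Q = 363.6416.
dQ/dM = 18.19 − 0.3578M = -11.86520.
η = (dQ/dM)·(M/Q) = -11.86520 × (84/363.6416) = -2.741.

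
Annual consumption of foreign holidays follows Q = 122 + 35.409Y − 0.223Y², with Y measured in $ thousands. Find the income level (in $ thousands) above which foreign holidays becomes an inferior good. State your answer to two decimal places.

dQ/dY = 35.409 − 0.446Y.
The good is inferior where dQ/dY < 0. Setting dQ/dY = 0 gives Y = 35.409 / 0.446 = 79.39.

79.39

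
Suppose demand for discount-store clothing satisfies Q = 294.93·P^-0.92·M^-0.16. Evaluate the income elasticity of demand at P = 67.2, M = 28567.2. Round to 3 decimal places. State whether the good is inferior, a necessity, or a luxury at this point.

For a multiplicative demand Q = A·P^α·M^β, the income elasticity is β everywhere.
Here β = -0.16, so η = -0.160.
Since η < 0, this is an inferior good.

-0.160 (inferior good)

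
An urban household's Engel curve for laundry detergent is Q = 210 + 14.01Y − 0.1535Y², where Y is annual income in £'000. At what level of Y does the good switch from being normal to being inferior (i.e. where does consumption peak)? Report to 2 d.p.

45.64

dQ/dY = 14.01 − 0.307Y.
The good is inferior where dQ/dY < 0. Setting dQ/dY = 0 gives Y = 14.01 / 0.307 = 45.64.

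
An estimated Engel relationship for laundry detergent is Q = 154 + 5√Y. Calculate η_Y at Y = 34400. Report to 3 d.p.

0.429

At Y = 34400: Q = 1081.362.
dQ/dY = 5/(2√Y) = 0.0134791 at this income.
η = (dQ/dY)·(Y/Q) = 0.0134791 × (34400/1081.362) = 0.429.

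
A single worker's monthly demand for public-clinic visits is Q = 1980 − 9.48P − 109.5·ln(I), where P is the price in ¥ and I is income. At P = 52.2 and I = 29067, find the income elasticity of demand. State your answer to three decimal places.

At P = 52.2, I = 29067: Q = 359.773.
Holding P constant, ∂Q/∂I = -109.5/I = -0.00376716.
η_I = (∂Q/∂I)·(I/Q) = -0.00376716 × (29067/359.773) = -0.304.

-0.304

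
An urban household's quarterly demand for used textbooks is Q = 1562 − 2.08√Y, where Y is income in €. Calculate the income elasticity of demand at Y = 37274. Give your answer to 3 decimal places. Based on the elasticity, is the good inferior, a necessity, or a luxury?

At Y = 37274: Q = 1160.425.
dQ/dY = -2.08/(2√Y) = -0.00538679 at this income.
η = (dQ/dY)·(Y/Q) = -0.00538679 × (37274/1160.425) = -0.173.
Since η < 0, the good is an inferior good.

-0.173 (inferior good)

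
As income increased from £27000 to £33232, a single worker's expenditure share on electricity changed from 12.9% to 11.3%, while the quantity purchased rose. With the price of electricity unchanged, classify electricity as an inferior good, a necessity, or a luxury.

necessity

Quantity rises but the budget share falls as income rises, so 0 < η < 1.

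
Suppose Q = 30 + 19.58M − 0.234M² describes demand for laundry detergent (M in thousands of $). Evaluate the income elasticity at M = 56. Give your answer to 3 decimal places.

At M = 56: Q = 392.6560.
dQ/dM = 19.58 − 0.468M = -6.62800.
η = (dQ/dM)·(M/Q) = -6.62800 × (56/392.6560) = -0.945.

-0.945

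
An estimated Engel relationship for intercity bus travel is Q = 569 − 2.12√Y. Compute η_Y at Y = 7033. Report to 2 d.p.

At Y = 7033: Q = 391.210.
dQ/dY = -2.12/(2√Y) = -0.0126397 at this income.
η = (dQ/dY)·(Y/Q) = -0.0126397 × (7033/391.210) = -0.23.

-0.23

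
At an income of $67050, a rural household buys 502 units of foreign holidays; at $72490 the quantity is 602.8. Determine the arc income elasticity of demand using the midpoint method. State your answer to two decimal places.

ΔQ = 602.8 − 502 = 100.8; midpoint Q̄ = (502 + 602.8)/2 = 552.4.
ΔI = 72490 − 67050 = 5440; midpoint Ī = (67050 + 72490)/2 = 69770.
η = (ΔQ/Q̄) ÷ (ΔI/Ī) = (100.8/552.4) ÷ (5440/69770) = 2.34.

2.34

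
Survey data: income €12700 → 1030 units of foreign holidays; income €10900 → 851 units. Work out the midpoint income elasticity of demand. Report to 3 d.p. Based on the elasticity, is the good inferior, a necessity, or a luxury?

1.248 (luxury)

ΔQ = 851 − 1030 = -179; midpoint Q̄ = (1030 + 851)/2 = 940.5.
ΔI = 10900 − 12700 = -1800; midpoint Ī = (12700 + 10900)/2 = 11800.
η = (ΔQ/Q̄) ÷ (ΔI/Ī) = (-179/940.5) ÷ (-1800/11800) = 1.248.
η > 1 ⇒ luxury.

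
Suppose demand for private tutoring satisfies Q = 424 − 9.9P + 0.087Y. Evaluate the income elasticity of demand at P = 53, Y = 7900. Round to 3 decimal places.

At P = 53, Y = 7900: Q = 586.600.
Holding P constant, ∂Q/∂Y = 0.087.
η_Y = (∂Q/∂Y)·(Y/Q) = 0.087 × (7900/586.600) = 1.172.

1.172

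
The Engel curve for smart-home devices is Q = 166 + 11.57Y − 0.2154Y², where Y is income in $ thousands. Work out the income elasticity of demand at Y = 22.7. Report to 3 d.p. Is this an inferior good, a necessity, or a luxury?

0.128 (necessity)

At Y = 22.7: Q = 317.6455.
dQ/dY = 11.57 − 0.4308Y = 1.79084.
η = (dQ/dY)·(Y/Q) = 1.79084 × (22.7/317.6455) = 0.128.
0 < η < 1 ⇒ necessity.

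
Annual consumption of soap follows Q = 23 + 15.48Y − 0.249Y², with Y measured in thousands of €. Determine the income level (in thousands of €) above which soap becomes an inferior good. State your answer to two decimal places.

dQ/dY = 15.48 − 0.498Y.
The good is inferior where dQ/dY < 0. Setting dQ/dY = 0 gives Y = 15.48 / 0.498 = 31.08.

31.08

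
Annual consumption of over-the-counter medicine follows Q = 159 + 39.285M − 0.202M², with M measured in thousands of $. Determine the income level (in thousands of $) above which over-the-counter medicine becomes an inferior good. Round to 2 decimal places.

dQ/dM = 39.285 − 0.404M.
The good is inferior where dQ/dM < 0. Setting dQ/dM = 0 gives M = 39.285 / 0.404 = 97.24.

97.24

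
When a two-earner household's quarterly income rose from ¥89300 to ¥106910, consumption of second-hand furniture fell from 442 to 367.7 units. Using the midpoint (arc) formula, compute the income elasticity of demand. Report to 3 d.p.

ΔQ = 367.7 − 442 = -74.3; midpoint Q̄ = (442 + 367.7)/2 = 404.85.
ΔI = 106910 − 89300 = 17610; midpoint Ī = (89300 + 106910)/2 = 98105.
η = (ΔQ/Q̄) ÷ (ΔI/Ī) = (-74.3/404.85) ÷ (17610/98105) = -1.022.

-1.022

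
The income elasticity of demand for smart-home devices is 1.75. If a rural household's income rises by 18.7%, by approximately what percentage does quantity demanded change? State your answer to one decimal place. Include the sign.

%ΔQ ≈ η × %ΔI = 1.75 × 18.7% = 32.7%.

32.7%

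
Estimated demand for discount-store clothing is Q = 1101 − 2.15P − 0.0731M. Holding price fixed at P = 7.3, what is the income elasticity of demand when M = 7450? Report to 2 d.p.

At P = 7.3, M = 7450: Q = 540.710.
Holding P constant, ∂Q/∂M = −0.0731.
η_M = (∂Q/∂M)·(M/Q) = -0.0731 × (7450/540.710) = -1.01.

-1.01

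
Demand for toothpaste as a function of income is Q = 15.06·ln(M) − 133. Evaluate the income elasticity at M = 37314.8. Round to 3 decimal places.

0.590

At M = 37314.8: Q = 25.539.
dQ/dM = 15.06/M = 0.000403593 at this income.
η = (dQ/dM)·(M/Q) = 0.000403593 × (37314.8/25.539) = 0.590.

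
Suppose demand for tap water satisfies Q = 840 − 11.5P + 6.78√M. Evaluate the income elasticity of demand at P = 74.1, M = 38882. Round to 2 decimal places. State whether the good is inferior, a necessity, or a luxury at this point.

0.50 (necessity)

At P = 74.1, M = 38882: Q = 1324.766.
Holding P constant, ∂Q/∂M = 6.78/(2√M) = 0.017192.
η_M = (∂Q/∂M)·(M/Q) = 0.017192 × (38882/1324.766) = 0.50.
Since 0 < η < 1, this is a necessity.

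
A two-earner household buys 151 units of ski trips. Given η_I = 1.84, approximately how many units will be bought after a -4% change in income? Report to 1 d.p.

139.9

%ΔQ ≈ η × %ΔI = 1.84 × (-4%) = -7.36%.
New Q ≈ 151 × (1 − 0.0736) = 139.9.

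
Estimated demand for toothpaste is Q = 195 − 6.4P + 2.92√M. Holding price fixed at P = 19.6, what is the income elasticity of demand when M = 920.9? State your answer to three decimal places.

0.280

At P = 19.6, M = 920.9: Q = 158.171.
Holding P constant, ∂Q/∂M = 2.92/(2√M) = 0.0481112.
η_M = (∂Q/∂M)·(M/Q) = 0.0481112 × (920.9/158.171) = 0.280.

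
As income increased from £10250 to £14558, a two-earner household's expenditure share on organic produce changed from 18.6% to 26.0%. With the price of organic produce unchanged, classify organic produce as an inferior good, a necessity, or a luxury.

The budget share rises as income rises, so η > 1.

luxury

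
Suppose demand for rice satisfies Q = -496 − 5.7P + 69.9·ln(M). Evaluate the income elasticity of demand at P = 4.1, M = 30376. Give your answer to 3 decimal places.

At P = 4.1, M = 30376: Q = 202.096.
Holding P constant, ∂Q/∂M = 69.9/M = 0.00230116.
η_M = (∂Q/∂M)·(M/Q) = 0.00230116 × (30376/202.096) = 0.346.

0.346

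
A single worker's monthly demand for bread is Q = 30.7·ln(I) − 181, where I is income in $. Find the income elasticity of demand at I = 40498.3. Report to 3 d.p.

0.212

At I = 40498.3: Q = 144.697.
dQ/dI = 30.7/I = 0.000758057 at this income.
η = (dQ/dI)·(I/Q) = 0.000758057 × (40498.3/144.697) = 0.212.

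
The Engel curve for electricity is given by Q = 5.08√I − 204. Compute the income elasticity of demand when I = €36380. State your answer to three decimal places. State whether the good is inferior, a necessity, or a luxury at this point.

At I = 36380: Q = 764.936.
dQ/dI = 5.08/(2√I) = 0.0133169 at this income.
η = (dQ/dI)·(I/Q) = 0.0133169 × (36380/764.936) = 0.633.
Since 0 < η < 1, the good is a necessity.

0.633 (necessity)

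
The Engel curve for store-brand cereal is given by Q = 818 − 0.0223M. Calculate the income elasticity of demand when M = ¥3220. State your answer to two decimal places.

At M = 3220: Q = 746.194.
dQ/dM = −0.0223.
η = (dQ/dM)·(M/Q) = -0.0223 × (3220/746.194) = -0.10.

-0.10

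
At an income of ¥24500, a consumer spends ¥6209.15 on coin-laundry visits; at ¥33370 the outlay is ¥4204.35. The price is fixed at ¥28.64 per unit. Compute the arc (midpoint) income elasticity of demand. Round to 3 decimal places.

With a constant price, Q₁ = 6209.15/28.64 = 216.800 and Q₂ = 4204.35/28.64 = 146.800 (equivalently, work directly with expenditure since P cancels).
Midpoint %ΔQ = (4204.35 − 6209.15)/5206.75 = -0.38504; midpoint %ΔI = (33370 − 24500)/28935 = 0.30655.
η = -0.38504 / 0.30655 = -1.256.

-1.256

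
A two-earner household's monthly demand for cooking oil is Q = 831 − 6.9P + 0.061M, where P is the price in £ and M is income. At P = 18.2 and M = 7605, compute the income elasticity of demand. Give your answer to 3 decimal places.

0.397

At P = 18.2, M = 7605: Q = 1169.325.
Holding P constant, ∂Q/∂M = 0.061.
η_M = (∂Q/∂M)·(M/Q) = 0.061 × (7605/1169.325) = 0.397.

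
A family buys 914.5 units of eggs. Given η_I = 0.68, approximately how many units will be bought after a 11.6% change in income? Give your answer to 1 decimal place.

986.6

%ΔQ ≈ η × %ΔI = 0.68 × 11.6% = 7.888%.
New Q ≈ 914.5 × (1 + 0.07888) = 986.6.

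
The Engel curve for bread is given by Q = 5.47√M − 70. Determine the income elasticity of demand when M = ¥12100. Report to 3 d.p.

0.566

At M = 12100: Q = 531.700.
dQ/dM = 5.47/(2√M) = 0.0248636 at this income.
η = (dQ/dM)·(M/Q) = 0.0248636 × (12100/531.700) = 0.566.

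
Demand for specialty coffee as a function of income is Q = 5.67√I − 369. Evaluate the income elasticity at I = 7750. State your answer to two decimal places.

At I = 7750: Q = 130.153.
dQ/dI = 5.67/(2√I) = 0.0322034 at this income.
η = (dQ/dI)·(I/Q) = 0.0322034 × (7750/130.153) = 1.92.

1.92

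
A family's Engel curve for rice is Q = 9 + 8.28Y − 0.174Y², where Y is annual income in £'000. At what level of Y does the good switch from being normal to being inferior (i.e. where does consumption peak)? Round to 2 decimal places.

dQ/dY = 8.28 − 0.348Y.
The good is inferior where dQ/dY < 0. Setting dQ/dY = 0 gives Y = 8.28 / 0.348 = 23.79.

23.79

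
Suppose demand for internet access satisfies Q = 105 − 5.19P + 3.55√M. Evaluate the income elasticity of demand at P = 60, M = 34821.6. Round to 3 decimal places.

At P = 60, M = 34821.6: Q = 456.049.
Holding P constant, ∂Q/∂M = 3.55/(2√M) = 0.00951205.
η_M = (∂Q/∂M)·(M/Q) = 0.00951205 × (34821.6/456.049) = 0.726.

0.726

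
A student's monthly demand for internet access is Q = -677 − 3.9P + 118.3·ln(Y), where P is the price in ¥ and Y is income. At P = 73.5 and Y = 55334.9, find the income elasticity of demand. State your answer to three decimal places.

At P = 73.5, Y = 55334.9: Q = 328.323.
Holding P constant, ∂Q/∂Y = 118.3/Y = 0.00213789.
η_Y = (∂Q/∂Y)·(Y/Q) = 0.00213789 × (55334.9/328.323) = 0.360.

0.360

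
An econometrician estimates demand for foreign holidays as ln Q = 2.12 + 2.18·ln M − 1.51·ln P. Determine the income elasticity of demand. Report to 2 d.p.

In a log-linear demand, the coefficient on ln M is the income elasticity.
So η = 2.18.

2.18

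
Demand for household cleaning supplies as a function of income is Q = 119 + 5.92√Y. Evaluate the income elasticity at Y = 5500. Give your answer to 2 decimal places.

At Y = 5500: Q = 558.039.
dQ/dY = 5.92/(2√Y) = 0.0399126 at this income.
η = (dQ/dY)·(Y/Q) = 0.0399126 × (5500/558.039) = 0.39.

0.39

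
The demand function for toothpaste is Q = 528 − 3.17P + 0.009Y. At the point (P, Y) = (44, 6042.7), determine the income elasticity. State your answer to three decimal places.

At P = 44, Y = 6042.7: Q = 442.904.
Holding P constant, ∂Q/∂Y = 0.009.
η_Y = (∂Q/∂Y)·(Y/Q) = 0.009 × (6042.7/442.904) = 0.123.

0.123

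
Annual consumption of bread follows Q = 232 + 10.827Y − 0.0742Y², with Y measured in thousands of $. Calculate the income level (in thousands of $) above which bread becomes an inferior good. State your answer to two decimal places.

72.96

dQ/dY = 10.827 − 0.1484Y.
The good is inferior where dQ/dY < 0. Setting dQ/dY = 0 gives Y = 10.827 / 0.1484 = 72.96.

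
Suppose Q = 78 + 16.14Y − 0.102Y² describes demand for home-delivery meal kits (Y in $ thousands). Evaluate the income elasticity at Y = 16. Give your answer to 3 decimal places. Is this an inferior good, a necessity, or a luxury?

At Y = 16: Q = 310.1280.
dQ/dY = 16.14 − 0.204Y = 12.87600.
η = (dQ/dY)·(Y/Q) = 12.87600 × (16/310.1280) = 0.664.
0 < η < 1 ⇒ necessity.

0.664 (necessity)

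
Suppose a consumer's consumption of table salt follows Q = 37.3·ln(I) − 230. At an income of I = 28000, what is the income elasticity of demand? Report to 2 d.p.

0.25

At I = 28000: Q = 151.951.
dQ/dI = 37.3/I = 0.00133214 at this income.
η = (dQ/dI)·(I/Q) = 0.00133214 × (28000/151.951) = 0.25.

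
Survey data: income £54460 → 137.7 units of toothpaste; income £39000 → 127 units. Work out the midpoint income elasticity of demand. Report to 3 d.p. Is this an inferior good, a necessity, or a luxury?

ΔQ = 127 − 137.7 = -10.7; midpoint Q̄ = (137.7 + 127)/2 = 132.35.
ΔI = 39000 − 54460 = -15460; midpoint Ī = (54460 + 39000)/2 = 46730.
η = (ΔQ/Q̄) ÷ (ΔI/Ī) = (-10.7/132.35) ÷ (-15460/46730) = 0.244.
0 < η < 1 ⇒ necessity.

0.244 (necessity)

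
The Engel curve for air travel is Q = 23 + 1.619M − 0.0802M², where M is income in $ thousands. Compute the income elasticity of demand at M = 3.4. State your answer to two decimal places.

At M = 3.4: Q = 27.5775.
dQ/dM = 1.619 − 0.1604M = 1.07364.
η = (dQ/dM)·(M/Q) = 1.07364 × (3.4/27.5775) = 0.13.

0.13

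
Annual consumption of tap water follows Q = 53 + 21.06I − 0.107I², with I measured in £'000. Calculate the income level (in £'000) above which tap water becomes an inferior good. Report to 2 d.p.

98.41

dQ/dI = 21.06 − 0.214I.
The good is inferior where dQ/dI < 0. Setting dQ/dI = 0 gives I = 21.06 / 0.214 = 98.41.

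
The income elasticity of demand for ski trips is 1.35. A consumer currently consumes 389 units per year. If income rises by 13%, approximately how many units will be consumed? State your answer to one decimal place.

%ΔQ ≈ η × %ΔI = 1.35 × 13% = 17.55%.
New Q ≈ 389 × (1 + 0.1755) = 457.3.

457.3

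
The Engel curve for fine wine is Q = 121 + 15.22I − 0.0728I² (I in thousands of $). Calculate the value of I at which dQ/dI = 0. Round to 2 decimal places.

dQ/dI = 15.22 − 0.1456I.
The good is inferior where dQ/dI < 0. Setting dQ/dI = 0 gives I = 15.22 / 0.1456 = 104.53.

104.53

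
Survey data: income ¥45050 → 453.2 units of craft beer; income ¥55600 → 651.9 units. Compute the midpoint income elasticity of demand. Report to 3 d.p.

ΔQ = 651.9 − 453.2 = 198.7; midpoint Q̄ = (453.2 + 651.9)/2 = 552.55.
ΔI = 55600 − 45050 = 10550; midpoint Ī = (45050 + 55600)/2 = 50325.
η = (ΔQ/Q̄) ÷ (ΔI/Ī) = (198.7/552.55) ÷ (10550/50325) = 1.715.

1.715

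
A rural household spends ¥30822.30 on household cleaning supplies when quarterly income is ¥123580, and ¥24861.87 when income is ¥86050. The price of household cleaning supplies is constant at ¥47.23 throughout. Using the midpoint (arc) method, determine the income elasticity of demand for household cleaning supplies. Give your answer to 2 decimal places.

0.60

With a constant price, Q₁ = 30822.30/47.23 = 652.600 and Q₂ = 24861.87/47.23 = 526.400 (equivalently, work directly with expenditure since P cancels).
Midpoint %ΔQ = (24861.87 − 30822.30)/27842.09 = -0.21408; midpoint %ΔI = (86050 − 123580)/104815 = -0.35806.
η = -0.21408 / -0.35806 = 0.60.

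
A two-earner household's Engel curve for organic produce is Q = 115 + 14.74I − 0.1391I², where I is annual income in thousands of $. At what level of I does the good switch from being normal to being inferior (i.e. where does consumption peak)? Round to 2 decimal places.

52.98

dQ/dI = 14.74 − 0.2782I.
The good is inferior where dQ/dI < 0. Setting dQ/dI = 0 gives I = 14.74 / 0.2782 = 52.98.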